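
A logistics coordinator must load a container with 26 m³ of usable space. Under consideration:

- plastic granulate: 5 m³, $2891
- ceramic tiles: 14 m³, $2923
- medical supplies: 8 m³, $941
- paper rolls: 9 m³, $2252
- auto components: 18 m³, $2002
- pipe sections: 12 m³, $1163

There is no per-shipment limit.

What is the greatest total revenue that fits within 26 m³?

The ratio ordering already packs tightly: 5×plastic granulate, 25 m³, 14455.
The spare 1 m³ is too small for any remaining shipment, and no exchange beats 14455.

14455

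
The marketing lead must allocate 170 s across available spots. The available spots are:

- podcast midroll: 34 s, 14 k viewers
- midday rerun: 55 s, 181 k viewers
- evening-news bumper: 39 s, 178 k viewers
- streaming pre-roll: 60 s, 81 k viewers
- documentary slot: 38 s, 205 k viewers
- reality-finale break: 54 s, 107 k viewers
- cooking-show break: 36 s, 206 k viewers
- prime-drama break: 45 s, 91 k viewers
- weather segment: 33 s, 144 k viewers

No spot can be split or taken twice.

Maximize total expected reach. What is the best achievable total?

A density-first pass picks evening-news bumper + documentary slot + cooking-show break + weather segment — 733 at 146 s.
Dropping weather segment frees 33 s; slotting in midday rerun (55 s) lifts the total to 770 at 168 s.
Next best is midday rerun + documentary slot + cooking-show break + weather segment at 736 (162 s) — short by 34.

770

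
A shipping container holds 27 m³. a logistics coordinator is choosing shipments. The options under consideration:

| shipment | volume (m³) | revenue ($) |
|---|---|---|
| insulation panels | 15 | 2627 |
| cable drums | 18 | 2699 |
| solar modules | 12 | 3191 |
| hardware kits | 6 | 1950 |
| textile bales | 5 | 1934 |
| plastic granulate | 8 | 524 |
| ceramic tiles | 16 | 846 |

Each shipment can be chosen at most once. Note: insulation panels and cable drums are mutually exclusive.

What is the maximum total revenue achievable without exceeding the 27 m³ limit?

7075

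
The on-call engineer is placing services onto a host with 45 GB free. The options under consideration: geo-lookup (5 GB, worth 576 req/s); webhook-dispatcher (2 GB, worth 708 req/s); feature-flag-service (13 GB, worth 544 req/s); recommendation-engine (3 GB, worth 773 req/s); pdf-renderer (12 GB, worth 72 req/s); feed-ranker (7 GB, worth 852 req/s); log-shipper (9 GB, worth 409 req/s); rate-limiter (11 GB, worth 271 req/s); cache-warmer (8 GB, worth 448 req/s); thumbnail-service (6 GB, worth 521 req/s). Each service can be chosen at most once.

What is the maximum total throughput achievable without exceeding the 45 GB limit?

4422

By throughput per GB: webhook-dispatcher 354.00, recommendation-engine 257.67, feed-ranker 121.71, geo-lookup 115.20 lead.
A density-first pass picks geo-lookup + webhook-dispatcher + recommendation-engine + feed-ranker + log-shipper + cache-warmer + thumbnail-service — 4287 at 40 GB.
The 9 GB tied up in log-shipper is better spent on feature-flag-service — total rises to 4422 (44 GB).
Next best is geo-lookup + webhook-dispatcher + feature-flag-service + recommendation-engine + feed-ranker + log-shipper + thumbnail-service at 4383 (45 GB) — short by 39.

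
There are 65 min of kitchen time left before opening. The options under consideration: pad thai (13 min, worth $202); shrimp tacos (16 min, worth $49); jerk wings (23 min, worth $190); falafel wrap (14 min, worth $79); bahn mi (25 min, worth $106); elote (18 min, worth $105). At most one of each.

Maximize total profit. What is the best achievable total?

498

Ranking by ratio (profit/min): pad thai 15.54, jerk wings 8.26, elote 5.83.
Taking the top-ratio dishes first gives pad thai + jerk wings + elote for 497 (54 min).
Dropping elote frees 18 min; slotting in bahn mi (25 min) lifts the total to 498 at 61 min.
The closest alternative, pad thai + jerk wings + elote, reaches only 497.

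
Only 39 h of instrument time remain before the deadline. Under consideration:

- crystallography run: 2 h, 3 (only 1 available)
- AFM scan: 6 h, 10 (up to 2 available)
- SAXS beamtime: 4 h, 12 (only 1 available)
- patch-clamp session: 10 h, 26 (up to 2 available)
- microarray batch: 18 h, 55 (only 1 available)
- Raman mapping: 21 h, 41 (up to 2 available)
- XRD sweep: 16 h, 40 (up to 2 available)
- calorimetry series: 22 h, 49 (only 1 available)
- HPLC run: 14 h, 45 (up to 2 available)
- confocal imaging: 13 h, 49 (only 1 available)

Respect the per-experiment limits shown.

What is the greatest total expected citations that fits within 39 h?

Density check — confocal imaging 3.77, HPLC run 3.21, microarray batch 3.06, SAXS beamtime 3.00 are the best per h.
Greedy by ratio would take crystallography run + AFM scan + SAXS beamtime + HPLC run + confocal imaging: 39 h used, total 119.
Dropping AFM scan and SAXS beamtime frees 10 h; slotting in patch-clamp session (10 h) lifts the total to 123 at 39 h.
Every other selection either busts 39 h or exceeds an availability limit or fails to beat 123.

123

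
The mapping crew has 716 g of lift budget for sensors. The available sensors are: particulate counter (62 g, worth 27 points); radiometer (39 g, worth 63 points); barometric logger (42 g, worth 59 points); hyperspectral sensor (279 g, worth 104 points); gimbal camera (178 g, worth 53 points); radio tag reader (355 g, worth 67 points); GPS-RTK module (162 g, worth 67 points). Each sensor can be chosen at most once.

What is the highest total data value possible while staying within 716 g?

346

Ranking by ratio (data value/g): radiometer 1.62, barometric logger 1.40, particulate counter 0.44, GPS-RTK module 0.41.
Filling by ratio: particulate counter + radiometer + barometric logger + hyperspectral sensor + GPS-RTK module for 320, with 132 g left unused.
The 62 g tied up in particulate counter is better spent on gimbal camera — total rises to 346 (700 g).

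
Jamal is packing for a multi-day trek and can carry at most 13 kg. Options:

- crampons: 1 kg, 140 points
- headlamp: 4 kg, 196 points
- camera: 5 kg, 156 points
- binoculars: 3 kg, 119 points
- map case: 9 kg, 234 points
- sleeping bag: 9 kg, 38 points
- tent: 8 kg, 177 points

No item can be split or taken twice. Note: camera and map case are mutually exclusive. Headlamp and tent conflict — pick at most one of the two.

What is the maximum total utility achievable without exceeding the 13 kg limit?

611

By utility per kg: crampons 140.00, headlamp 49.00, binoculars 39.67 lead.
Crampons + headlamp + camera + binoculars uses 13 of the 13 kg and totals 611.
No other feasible combination exceeds 611.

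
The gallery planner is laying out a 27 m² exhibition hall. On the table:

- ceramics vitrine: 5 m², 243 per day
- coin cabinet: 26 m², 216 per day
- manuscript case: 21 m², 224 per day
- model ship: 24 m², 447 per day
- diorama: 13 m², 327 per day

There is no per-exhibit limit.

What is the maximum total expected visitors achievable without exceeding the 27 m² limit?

Ranking by ratio (expected visitors/m²): ceramics vitrine 48.60, diorama 25.15, model ship 18.62.
5×ceramics vitrine uses 25 of the 27 m² and totals 1215.

1215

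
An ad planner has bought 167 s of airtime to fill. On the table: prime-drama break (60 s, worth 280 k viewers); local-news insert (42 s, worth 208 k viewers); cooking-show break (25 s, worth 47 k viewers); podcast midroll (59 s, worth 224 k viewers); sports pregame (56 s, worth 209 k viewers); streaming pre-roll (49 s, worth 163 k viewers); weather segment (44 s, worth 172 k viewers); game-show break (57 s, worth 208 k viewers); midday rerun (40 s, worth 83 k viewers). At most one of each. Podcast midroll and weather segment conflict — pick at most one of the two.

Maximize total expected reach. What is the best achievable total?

712

Density check — local-news insert 4.95, prime-drama break 4.67, weather segment 3.91, podcast midroll 3.80 are the best per s.
Greedy by ratio would take prime-drama break + local-news insert + weather segment: 146 s used, total 660.
The 44 s tied up in weather segment is better spent on podcast midroll — total rises to 712 (161 s).
Next best is prime-drama break + local-news insert + sports pregame at 697 (158 s) — short by 15.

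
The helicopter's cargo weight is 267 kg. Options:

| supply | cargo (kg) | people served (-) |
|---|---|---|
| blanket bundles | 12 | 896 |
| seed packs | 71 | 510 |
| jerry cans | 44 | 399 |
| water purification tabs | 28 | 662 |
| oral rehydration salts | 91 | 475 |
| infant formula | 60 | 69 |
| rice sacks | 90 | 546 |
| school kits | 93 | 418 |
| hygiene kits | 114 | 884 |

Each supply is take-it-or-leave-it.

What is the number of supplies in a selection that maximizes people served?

The maximum people served within 267 kg is 3013.
One optimal bundle: blanket bundles + seed packs + jerry cans + water purification tabs + rice sacks (245 kg).
All optima have 5 supplies.

5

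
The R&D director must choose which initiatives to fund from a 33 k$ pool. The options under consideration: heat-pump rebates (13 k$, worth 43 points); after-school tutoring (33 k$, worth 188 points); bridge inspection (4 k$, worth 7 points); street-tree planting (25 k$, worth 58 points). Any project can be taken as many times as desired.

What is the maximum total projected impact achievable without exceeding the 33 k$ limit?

After-school tutoring uses 33 of the 33 k$ and totals 188.

188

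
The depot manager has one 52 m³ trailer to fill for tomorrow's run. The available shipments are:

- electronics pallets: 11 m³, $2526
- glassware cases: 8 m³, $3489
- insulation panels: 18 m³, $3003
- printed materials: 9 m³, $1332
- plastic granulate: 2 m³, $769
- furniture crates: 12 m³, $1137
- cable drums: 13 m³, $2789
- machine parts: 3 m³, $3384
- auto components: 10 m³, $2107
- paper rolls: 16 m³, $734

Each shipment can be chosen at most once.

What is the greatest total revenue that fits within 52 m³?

A density-first pass picks electronics pallets + glassware cases + plastic granulate + cable drums + machine parts + auto components — 15064 at 47 m³.
Replace cable drums with insulation panels: the trade gains 214 net, giving 15278 at 52 m³.
The closest alternative, electronics pallets + glassware cases + plastic granulate + cable drums + machine parts + auto components, reaches only 15064.

15278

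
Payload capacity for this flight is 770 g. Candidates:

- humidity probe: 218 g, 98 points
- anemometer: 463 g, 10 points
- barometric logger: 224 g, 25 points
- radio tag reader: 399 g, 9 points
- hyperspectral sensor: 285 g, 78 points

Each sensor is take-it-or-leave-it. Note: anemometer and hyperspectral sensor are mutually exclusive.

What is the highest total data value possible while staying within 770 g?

201

Humidity probe + barometric logger + hyperspectral sensor uses 727 of the 770 g and totals 201.
The spare 43 g is too small for any remaining sensor, and no feasible exchange beats 201.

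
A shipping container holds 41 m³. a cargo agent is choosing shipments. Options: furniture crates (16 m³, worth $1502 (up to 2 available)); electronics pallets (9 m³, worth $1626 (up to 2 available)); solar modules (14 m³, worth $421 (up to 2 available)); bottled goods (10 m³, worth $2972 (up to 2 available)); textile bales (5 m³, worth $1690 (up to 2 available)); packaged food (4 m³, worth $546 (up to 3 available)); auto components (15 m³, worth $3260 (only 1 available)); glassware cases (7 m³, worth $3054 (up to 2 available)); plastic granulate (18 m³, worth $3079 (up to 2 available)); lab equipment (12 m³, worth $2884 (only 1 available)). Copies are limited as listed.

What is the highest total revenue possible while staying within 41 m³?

13742

Greedy by ratio would take bottled goods + 2×textile bales + packaged food + 2×glassware cases: 38 m³ used, total 13006.
Replace textile bales and packaged food with bottled goods: the trade gains 736 net, giving 13742 at 39 m³.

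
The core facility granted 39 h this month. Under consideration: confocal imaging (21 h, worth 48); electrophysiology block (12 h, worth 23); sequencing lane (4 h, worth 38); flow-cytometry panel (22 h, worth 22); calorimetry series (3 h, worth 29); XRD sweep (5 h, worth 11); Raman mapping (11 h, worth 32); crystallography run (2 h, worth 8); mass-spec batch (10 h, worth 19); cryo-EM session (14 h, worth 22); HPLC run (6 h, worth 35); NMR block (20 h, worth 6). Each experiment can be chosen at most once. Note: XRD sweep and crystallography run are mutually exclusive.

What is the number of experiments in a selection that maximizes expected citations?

6

Optimal total is 165.
For example electrophysiology block + sequencing lane + calorimetry series + Raman mapping + crystallography run + HPLC run achieves it, using 38 h.
Any selection reaching 165 contains exactly 6 experiments.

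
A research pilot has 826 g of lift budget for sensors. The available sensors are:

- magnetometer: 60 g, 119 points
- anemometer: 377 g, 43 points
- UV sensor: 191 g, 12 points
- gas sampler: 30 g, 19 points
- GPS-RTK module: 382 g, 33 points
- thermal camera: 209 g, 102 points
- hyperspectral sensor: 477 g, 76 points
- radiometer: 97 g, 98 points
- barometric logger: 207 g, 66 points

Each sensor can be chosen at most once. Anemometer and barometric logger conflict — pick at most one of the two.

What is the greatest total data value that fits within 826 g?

Taking magnetometer + UV sensor + gas sampler + thermal camera + radiometer + barometric logger: 794 g used, 416 in data value.
The closest alternative, magnetometer + gas sampler + thermal camera + radiometer + barometric logger, reaches only 404.

416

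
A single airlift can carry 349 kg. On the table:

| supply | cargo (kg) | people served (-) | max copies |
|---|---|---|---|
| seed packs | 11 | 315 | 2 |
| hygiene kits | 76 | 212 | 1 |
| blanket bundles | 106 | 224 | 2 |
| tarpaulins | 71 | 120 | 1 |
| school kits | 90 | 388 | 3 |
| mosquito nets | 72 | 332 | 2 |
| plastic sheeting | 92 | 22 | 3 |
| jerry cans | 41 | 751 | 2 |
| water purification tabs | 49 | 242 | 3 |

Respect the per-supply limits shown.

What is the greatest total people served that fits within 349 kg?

Greedy by ratio would take 2×seed packs + mosquito nets + 2×jerry cans + 3×water purification tabs: 323 kg used, total 3190.
Replace water purification tabs with mosquito nets: the trade gains 90 net, giving 3280 at 346 kg.
The spare 3 kg is too small for any remaining supply, and no exchange beats 3280.

3280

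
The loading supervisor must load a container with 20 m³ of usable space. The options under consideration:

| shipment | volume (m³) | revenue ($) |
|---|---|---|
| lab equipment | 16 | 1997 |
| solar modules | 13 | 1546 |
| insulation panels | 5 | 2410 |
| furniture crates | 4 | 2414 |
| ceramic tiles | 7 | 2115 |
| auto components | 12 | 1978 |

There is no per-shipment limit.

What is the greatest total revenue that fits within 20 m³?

5×furniture crates uses 20 of the 20 m³ and totals 12070.
Nothing else within 20 m³ beats 12070.

12070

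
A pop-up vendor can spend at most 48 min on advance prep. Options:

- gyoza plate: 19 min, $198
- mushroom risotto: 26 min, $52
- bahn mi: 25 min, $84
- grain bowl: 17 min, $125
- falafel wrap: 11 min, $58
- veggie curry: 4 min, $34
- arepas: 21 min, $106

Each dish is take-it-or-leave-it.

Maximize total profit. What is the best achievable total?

381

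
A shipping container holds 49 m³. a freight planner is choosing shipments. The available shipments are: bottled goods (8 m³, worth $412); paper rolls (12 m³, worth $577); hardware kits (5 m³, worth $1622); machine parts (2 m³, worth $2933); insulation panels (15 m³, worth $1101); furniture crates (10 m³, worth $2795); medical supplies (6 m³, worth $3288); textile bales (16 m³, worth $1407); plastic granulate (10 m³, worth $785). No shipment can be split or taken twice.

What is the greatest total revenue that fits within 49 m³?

12830

By revenue per m³: machine parts 1466.50, medical supplies 548.00, hardware kits 324.40, furniture crates 279.50 lead.
Taking hardware kits + machine parts + furniture crates + medical supplies + textile bales + plastic granulate: 49 m³ used, 12830 in revenue.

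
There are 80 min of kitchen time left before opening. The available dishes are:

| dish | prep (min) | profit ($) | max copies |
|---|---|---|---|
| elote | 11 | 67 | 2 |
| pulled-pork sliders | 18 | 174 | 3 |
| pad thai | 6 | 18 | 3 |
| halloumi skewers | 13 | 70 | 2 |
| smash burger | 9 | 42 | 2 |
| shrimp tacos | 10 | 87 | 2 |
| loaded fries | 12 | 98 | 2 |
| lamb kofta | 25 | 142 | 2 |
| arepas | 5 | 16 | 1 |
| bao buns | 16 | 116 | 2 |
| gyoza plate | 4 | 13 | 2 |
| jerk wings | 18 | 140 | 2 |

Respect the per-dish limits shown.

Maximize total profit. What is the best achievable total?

725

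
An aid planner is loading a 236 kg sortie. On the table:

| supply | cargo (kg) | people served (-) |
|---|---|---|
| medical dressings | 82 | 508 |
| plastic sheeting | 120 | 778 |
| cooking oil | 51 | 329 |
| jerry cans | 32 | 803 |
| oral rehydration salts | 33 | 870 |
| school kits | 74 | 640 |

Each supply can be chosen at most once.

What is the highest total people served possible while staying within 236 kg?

2821

Taking the top-ratio supplies first gives cooking oil + jerry cans + oral rehydration salts + school kits for 2642 (190 kg).
The 51 kg tied up in cooking oil is better spent on medical dressings — total rises to 2821 (221 kg).
Runner-up plastic sheeting + cooking oil + jerry cans + oral rehydration salts tops out at 2780.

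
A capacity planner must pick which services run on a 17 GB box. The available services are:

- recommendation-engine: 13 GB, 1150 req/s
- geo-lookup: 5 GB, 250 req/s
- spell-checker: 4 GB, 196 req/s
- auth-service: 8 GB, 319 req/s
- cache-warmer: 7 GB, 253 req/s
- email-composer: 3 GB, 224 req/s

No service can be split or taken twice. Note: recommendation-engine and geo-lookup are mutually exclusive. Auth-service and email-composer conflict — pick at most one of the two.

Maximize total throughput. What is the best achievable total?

1374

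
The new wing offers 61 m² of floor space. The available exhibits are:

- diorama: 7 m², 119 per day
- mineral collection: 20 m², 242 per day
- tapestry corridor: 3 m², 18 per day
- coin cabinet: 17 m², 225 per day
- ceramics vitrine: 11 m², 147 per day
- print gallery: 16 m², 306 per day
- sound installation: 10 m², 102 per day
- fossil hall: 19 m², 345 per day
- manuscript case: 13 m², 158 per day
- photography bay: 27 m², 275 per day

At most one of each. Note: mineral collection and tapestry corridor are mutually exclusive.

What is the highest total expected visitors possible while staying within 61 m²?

995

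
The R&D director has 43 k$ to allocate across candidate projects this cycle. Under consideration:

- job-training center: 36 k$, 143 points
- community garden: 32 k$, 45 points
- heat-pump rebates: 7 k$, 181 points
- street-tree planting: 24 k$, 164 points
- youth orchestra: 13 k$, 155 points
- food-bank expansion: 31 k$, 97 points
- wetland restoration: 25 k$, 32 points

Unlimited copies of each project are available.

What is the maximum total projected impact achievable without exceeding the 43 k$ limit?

Density check — heat-pump rebates 25.86, youth orchestra 11.92, street-tree planting 6.83, job-training center 3.97 are the best per k$.
6×heat-pump rebates uses 42 of the 43 k$ and totals 1086.

1086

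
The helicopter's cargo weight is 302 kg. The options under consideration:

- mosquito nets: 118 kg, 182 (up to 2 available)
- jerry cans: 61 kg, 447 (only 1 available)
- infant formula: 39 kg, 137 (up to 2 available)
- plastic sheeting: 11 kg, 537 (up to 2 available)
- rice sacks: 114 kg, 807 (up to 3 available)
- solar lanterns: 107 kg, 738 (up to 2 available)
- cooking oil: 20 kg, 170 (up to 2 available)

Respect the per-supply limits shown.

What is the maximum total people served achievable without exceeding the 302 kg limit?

A density-first pass picks jerry cans + infant formula + 2×plastic sheeting + rice sacks + 2×cooking oil — 2805 at 276 kg.
Replace jerry cans and infant formula with rice sacks: the trade gains 223 net, giving 3028 at 290 kg.
The spare 12 kg is too small for any remaining supply, and no exchange beats 3028.

3028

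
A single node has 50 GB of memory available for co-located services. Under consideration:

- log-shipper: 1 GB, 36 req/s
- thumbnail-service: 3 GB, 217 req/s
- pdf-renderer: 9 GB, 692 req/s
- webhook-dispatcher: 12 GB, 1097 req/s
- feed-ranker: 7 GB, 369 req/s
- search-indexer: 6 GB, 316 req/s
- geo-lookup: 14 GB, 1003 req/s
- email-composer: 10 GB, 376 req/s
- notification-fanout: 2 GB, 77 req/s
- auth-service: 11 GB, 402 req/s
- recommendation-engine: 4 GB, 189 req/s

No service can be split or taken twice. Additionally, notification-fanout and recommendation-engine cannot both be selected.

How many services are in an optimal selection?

The maximum throughput within 50 GB is 3603.
log-shipper + thumbnail-service + pdf-renderer + webhook-dispatcher + feed-ranker + geo-lookup + recommendation-engine hits 3603 at 50 GB.
All optima have 7 services.

7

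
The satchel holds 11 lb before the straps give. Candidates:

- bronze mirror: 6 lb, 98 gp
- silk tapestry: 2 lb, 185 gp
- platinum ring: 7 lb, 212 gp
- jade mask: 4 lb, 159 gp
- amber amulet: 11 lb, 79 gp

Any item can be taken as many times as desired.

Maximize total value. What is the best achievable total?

925

Taking 5×silk tapestry: 10 lb used, 925 in value.
Nothing else within 11 lb beats 925.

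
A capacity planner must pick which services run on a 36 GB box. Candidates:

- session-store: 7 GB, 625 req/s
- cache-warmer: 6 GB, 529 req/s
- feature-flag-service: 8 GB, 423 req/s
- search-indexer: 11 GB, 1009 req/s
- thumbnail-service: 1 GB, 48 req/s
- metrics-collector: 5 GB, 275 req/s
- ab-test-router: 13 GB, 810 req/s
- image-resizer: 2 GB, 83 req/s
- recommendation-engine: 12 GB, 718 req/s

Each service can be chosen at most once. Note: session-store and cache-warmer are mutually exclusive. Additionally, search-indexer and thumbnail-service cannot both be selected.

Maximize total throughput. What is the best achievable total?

2719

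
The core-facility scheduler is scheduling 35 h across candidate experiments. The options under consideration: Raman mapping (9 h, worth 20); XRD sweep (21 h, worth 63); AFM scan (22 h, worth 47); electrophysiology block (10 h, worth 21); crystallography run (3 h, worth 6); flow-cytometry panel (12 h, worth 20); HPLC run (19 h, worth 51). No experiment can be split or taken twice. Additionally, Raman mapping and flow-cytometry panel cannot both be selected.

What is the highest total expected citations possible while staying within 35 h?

90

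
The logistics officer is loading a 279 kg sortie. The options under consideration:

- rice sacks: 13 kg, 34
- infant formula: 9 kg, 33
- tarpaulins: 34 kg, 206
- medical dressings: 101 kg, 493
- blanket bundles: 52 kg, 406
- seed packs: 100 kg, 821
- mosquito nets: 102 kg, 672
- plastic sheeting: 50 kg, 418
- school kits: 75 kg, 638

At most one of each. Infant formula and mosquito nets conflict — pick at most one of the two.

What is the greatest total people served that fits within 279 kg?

2283

Density check — school kits 8.51, plastic sheeting 8.36, seed packs 8.21 are the best per kg.
Blanket bundles + seed packs + plastic sheeting + school kits uses 277 of the 279 kg and totals 2283.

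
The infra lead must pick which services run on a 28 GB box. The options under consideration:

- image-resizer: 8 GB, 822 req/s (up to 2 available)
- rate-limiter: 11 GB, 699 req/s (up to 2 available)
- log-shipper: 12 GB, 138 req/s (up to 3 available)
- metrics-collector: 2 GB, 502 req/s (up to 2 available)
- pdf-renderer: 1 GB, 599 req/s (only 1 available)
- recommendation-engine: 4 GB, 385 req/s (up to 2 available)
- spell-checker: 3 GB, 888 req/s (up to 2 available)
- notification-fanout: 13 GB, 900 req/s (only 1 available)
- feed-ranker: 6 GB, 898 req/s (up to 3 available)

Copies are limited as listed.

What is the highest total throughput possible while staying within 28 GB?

The ratio heuristic lands on 2×metrics-collector + pdf-renderer + recommendation-engine + 2×spell-checker + 2×feed-ranker (5560) but leaves 1 GB idle.
The 6 GB tied up in metrics-collector and recommendation-engine is better spent on feed-ranker — total rises to 5571 (27 GB).

5571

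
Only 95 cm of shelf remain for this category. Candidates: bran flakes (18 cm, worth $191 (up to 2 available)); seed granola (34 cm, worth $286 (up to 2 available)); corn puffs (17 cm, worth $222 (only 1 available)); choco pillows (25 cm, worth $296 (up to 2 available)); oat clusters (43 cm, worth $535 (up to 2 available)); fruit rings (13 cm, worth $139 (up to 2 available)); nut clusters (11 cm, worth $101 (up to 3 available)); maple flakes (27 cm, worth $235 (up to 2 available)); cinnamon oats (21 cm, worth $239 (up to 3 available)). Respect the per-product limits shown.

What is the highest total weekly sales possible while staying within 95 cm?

1135

The ratio heuristic lands on corn puffs + choco pillows + oat clusters (1053) but leaves 10 cm idle.
The 25 cm tied up in choco pillows is better spent on fruit rings + cinnamon oats — total rises to 1135 (94 cm).
That's the maximum — no swap from here does better than 1135.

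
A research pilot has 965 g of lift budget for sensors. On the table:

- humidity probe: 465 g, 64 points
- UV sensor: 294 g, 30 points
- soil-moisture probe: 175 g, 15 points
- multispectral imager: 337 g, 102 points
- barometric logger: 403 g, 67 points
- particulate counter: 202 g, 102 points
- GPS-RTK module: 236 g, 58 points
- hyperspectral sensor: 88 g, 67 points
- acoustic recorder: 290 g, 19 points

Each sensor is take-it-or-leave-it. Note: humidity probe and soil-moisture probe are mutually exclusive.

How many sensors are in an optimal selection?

4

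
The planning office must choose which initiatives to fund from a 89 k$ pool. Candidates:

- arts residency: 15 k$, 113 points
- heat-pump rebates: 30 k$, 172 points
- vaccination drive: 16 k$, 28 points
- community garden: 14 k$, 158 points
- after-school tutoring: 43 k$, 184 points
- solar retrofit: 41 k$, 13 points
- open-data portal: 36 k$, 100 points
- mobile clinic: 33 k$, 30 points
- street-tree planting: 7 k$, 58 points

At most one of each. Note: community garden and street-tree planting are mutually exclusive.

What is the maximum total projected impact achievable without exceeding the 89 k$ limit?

Heat-pump rebates + community garden + after-school tutoring uses 87 of the 89 k$ and totals 514.
That's the maximum — no feasible swap from here does better than 514.

514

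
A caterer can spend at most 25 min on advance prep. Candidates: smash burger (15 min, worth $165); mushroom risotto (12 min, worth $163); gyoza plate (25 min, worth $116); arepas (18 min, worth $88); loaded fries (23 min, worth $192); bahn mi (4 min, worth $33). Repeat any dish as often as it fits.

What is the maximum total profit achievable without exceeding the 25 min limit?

326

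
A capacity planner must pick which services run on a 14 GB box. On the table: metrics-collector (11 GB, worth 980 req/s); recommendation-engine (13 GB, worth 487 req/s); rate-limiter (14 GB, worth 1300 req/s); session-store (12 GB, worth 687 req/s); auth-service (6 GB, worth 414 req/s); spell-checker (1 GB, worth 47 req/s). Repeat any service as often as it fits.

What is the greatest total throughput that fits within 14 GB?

Best packing: rate-limiter — 14 GB, 1300 total.
No other feasible combination exceeds 1300.

1300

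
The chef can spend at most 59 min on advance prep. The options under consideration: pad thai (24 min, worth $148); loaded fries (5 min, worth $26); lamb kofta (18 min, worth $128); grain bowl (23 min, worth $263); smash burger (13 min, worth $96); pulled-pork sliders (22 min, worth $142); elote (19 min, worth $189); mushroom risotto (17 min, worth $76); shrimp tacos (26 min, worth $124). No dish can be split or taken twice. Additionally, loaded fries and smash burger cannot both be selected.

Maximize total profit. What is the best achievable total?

Ranking by ratio (profit/min): grain bowl 11.43, elote 9.95, smash burger 7.38.
Taking grain bowl + smash burger + elote: 55 min used, 548 in profit.

548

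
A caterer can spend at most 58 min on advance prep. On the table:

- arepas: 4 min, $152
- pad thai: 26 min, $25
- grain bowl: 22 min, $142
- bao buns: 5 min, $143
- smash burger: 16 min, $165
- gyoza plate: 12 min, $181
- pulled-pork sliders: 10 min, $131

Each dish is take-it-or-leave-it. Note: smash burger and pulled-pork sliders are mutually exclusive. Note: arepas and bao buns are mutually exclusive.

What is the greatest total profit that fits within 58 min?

640

By profit per min: arepas 38.00, bao buns 28.60, gyoza plate 15.08 lead.
Taking arepas + grain bowl + smash burger + gyoza plate: 54 min used, 640 in profit.
Next best is grain bowl + bao buns + smash burger + gyoza plate at 631 (55 min) — short by 9.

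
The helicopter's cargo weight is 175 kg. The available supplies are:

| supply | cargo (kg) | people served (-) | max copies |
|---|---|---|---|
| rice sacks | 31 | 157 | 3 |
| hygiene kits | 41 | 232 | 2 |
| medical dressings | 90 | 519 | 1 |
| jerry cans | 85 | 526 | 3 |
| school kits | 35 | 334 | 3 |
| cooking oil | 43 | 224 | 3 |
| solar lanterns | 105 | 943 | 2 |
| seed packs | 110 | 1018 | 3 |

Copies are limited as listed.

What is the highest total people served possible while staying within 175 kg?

1611

Greedy by ratio would take hygiene kits + 3×school kits: 146 kg used, total 1234.
Replace hygiene kits and school kits with solar lanterns: the trade gains 377 net, giving 1611 at 175 kg.
That's the maximum — no swap from here does better than 1611.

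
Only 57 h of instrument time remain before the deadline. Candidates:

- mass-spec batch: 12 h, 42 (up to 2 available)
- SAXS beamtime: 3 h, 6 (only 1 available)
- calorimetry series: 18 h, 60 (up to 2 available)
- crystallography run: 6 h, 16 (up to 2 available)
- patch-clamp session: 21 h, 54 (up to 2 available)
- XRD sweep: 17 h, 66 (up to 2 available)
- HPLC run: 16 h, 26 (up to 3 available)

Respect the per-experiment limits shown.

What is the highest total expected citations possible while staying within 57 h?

198

The ratio heuristic lands on mass-spec batch + SAXS beamtime + crystallography run + 2×XRD sweep (196) but leaves 2 h idle.
Replace mass-spec batch and crystallography run with calorimetry series: the trade gains 2 net, giving 198 at 55 h.
Every other selection either busts 57 h or exceeds an availability limit or fails to beat 198.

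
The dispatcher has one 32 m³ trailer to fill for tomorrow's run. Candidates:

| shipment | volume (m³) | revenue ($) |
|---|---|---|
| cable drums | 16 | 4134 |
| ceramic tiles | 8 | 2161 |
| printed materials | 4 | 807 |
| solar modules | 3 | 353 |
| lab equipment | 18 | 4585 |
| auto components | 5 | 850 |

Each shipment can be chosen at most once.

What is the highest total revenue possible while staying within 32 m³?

7596

By revenue per m³: ceramic tiles 270.12, cable drums 258.38, lab equipment 254.72 lead.
Filling by ratio: cable drums + ceramic tiles + printed materials + solar modules for 7455, with 1 m³ left unused.
Reworking the packing: ceramic tiles + lab equipment + auto components uses 31 m³ and improves the total to 7596.
That's the maximum — no swap from here does better than 7596.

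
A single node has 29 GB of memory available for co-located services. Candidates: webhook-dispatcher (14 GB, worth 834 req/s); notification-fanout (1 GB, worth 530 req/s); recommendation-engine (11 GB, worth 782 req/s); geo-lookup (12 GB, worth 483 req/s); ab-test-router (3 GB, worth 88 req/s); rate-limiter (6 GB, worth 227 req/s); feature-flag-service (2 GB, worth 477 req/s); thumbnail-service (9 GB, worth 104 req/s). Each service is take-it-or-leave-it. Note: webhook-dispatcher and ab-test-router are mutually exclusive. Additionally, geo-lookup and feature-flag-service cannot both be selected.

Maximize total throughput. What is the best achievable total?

Density check — notification-fanout 530.00, feature-flag-service 238.50, recommendation-engine 71.09, webhook-dispatcher 59.57 are the best per GB.
Best packing: webhook-dispatcher + notification-fanout + recommendation-engine + feature-flag-service — 28 GB, 2623 total.
That's the maximum — no feasible swap from here does better than 2623.

2623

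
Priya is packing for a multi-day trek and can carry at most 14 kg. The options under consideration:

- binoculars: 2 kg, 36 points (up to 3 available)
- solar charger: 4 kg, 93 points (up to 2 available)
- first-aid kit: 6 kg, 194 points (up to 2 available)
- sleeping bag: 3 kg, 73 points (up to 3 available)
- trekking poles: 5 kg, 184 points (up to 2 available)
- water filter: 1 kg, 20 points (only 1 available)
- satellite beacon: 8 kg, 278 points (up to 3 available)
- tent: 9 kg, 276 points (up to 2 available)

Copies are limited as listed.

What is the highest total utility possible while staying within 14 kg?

Density check — trekking poles 36.80, satellite beacon 34.75, first-aid kit 32.33, tent 30.67 are the best per kg.
Taking the top-ratio items first gives sleeping bag + 2×trekking poles + water filter for 461 (14 kg).
Dropping sleeping bag and trekking poles frees 8 kg; slotting in satellite beacon (8 kg) lifts the total to 482 at 14 kg.
That's the maximum — no swap from here does better than 482.

482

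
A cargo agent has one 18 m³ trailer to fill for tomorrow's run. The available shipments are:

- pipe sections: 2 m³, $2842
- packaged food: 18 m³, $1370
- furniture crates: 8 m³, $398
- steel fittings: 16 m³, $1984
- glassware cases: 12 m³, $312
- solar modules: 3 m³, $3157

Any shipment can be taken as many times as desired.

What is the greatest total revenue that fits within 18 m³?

25578

Taking 9×pipe sections: 18 m³ used, 25578 in revenue.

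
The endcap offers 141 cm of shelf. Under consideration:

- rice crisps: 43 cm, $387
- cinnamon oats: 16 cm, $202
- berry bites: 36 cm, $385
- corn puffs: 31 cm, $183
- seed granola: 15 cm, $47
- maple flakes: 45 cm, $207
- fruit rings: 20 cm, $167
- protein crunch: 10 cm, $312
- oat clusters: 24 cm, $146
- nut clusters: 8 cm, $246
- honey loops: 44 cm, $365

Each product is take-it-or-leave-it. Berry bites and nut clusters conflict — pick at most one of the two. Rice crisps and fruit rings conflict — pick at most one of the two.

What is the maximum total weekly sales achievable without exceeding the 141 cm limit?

1559

Rice crisps + cinnamon oats + seed granola + protein crunch + nut clusters + honey loops uses 136 of the 141 cm and totals 1559.
No other feasible combination exceeds 1559.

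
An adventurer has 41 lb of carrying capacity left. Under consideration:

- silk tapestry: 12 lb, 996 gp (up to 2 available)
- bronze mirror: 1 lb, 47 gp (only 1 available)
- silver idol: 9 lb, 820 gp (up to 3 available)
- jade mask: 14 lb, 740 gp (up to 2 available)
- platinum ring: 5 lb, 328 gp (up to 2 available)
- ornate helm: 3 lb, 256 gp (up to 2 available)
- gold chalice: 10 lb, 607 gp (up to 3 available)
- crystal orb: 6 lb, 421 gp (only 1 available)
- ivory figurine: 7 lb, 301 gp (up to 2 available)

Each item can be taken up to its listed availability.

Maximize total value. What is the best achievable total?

By value per lb: silver idol 91.11, ornate helm 85.33, silk tapestry 83.00, crystal orb 70.17 lead.
The ratio heuristic lands on bronze mirror + 3×silver idol + 2×ornate helm + crystal orb (3440) but leaves 1 lb idle.
Dropping 2×ornate helm and crystal orb frees 12 lb; slotting in silk tapestry (12 lb) lifts the total to 3503 at 40 lb.

3503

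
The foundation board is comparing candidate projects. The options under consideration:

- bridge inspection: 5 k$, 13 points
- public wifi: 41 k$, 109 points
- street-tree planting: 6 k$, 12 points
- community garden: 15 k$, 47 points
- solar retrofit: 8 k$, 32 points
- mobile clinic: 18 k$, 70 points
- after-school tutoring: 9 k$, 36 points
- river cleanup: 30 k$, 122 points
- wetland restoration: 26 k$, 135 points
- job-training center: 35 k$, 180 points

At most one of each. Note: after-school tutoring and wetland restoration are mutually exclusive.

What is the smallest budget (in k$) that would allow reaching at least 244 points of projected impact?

52

Minimise k$ subject to total projected impact ≥ 244.
solar retrofit + after-school tutoring + job-training center: 248 projected impact at 52 k$.
Below 52 k$ the best achievable stays under 244.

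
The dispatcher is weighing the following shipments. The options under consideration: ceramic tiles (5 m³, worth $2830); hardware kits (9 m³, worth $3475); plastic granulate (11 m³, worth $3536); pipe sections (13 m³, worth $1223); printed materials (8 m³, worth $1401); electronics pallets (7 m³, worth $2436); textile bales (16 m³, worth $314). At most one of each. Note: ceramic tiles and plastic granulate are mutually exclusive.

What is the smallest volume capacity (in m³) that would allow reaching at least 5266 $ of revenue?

12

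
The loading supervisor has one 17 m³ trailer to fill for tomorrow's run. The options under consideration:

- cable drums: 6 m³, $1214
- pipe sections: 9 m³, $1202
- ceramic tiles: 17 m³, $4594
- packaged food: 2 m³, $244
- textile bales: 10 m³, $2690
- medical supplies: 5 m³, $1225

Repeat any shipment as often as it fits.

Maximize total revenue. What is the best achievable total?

Taking ceramic tiles: 17 m³ used, 4594 in revenue.
Nothing else within 17 m³ beats 4594.

4594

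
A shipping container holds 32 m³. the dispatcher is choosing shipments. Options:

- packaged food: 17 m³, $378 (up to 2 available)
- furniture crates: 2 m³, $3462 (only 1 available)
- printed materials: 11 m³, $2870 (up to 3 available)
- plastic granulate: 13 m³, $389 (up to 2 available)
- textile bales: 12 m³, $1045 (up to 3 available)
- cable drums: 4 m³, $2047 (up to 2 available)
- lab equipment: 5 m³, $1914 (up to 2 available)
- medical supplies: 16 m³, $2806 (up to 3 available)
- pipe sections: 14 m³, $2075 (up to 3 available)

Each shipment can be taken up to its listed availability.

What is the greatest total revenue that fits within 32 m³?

14254

Furniture crates + printed materials + 2×cable drums + 2×lab equipment uses 31 of the 32 m³ and totals 14254.
Every other selection either busts 32 m³ or exceeds an availability limit or fails to beat 14254.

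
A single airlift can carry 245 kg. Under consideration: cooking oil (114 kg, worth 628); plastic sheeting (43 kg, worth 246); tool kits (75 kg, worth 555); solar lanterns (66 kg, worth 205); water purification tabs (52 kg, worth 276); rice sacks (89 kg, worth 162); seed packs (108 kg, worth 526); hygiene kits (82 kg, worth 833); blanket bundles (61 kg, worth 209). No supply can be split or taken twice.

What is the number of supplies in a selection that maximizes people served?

3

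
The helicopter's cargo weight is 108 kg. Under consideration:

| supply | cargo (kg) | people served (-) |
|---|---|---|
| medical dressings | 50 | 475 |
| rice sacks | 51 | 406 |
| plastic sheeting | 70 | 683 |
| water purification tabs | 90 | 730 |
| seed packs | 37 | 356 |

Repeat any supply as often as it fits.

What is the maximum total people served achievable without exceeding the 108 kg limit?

1039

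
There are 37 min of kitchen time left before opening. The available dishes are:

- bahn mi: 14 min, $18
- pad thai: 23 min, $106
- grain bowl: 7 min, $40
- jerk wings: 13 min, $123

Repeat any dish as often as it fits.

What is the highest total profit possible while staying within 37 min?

286

The ratio ordering already packs tightly: grain bowl + 2×jerk wings, 33 min, 286.
That's the maximum — no swap from here does better than 286.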